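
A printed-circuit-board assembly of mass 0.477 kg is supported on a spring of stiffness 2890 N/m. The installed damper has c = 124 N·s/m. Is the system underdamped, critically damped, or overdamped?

c_c = 2√(k·m) = 74.26 N·s/m; ζ = c/c_c = 124/74.26 = 1.67.
Since ζ > 1 the system is overdamped.

overdamped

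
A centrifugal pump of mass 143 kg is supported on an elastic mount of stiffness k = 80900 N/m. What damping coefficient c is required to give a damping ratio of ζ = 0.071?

c_c = 2√(k·m) = 2√(80900 × 143) = 6803 N·s/m.
c = ζ·c_c = 0.071 × 6803 = 483.0 N·s/m.

483 N·s/m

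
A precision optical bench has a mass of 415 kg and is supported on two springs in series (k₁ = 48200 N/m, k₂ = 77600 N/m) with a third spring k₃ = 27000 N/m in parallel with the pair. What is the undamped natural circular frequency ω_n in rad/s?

Series pair: k_s = k₁k₂/(k₁+k₂) = (48200)(77600)/(48200 + 77600) = 29730 N/m. In parallel with k₃: k_eq = 29730 + 27000 = 56730 N/m.
ω_n = √(k_eq/m) = √(56730/415) = √136.7 = 11.69 rad/s.

11.7 rad/s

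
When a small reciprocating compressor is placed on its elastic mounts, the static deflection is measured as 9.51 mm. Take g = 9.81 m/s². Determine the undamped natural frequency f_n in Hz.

5.11 Hz

ω_n = √(g/δ_st) = √(9.81/0.00951) = √1032 = 32.12 rad/s.
f_n = ω_n/(2π) = 32.12/6.283 = 5.112 Hz.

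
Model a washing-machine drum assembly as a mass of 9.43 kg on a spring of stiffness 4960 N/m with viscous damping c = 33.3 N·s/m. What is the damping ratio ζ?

ω_n = √(k/m) = √(4960/9.43) = 22.93 rad/s.
Critical damping c_c = 2√(k·m) = 2√(4960 × 9.43) = 432.5 N·s/m, so ζ = c/c_c = 33.3/432.5 = 0.07699.

0.0770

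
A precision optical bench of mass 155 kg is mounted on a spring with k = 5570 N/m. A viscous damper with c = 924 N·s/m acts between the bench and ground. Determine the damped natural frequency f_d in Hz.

0.828 Hz

ω_n = √(k/m) = √(5570/155) = 5.995 rad/s.
Critical damping c_c = 2√(k·m) = 2√(5570 × 155) = 1858 N·s/m, so ζ = c/c_c = 924/1858 = 0.4972.
ω_d = ω_n√(1 − ζ²) = 5.995 × √(1 − 0.247) = 5.201 rad/s.
f_d = ω_d/(2π) = 0.8278 Hz.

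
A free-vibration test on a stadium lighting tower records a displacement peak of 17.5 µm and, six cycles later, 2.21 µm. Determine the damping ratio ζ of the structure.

0.0548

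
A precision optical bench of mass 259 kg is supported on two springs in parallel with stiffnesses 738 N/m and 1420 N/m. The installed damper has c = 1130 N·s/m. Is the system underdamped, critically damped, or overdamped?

Parallel springs add: k_eq = 738 + 1420 = 2158 N/m.
c_c = 2√(k_eq·m) = 1495 N·s/m; ζ = c/c_c = 1130/1495 = 0.756.
Since ζ < 1 the system is underdamped.

underdamped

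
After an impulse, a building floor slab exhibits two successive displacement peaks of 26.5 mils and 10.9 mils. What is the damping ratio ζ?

0.140

Logarithmic decrement δ = (1/n)·ln(x₀/x_n) = (1/1)·ln(26.5/10.9) = (1/1)·ln(2.431) = 0.8884.
ζ = δ/√(4π² + δ²) = 0.8884/√(39.48 + 0.789) = 0.8884/6.346 = 0.1400.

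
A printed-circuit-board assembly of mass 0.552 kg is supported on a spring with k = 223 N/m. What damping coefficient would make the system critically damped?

c_c = 2√(k·m) = 2√(223.0 × 0.552) = 2 × 11.09 = 22.19 N·s/m.

22.2 N·s/m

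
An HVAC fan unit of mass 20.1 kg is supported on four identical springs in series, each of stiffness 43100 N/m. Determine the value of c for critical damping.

931 N·s/m

Series springs: 1/k_eq = 4/43100, so k_eq = 43100/4 = 10780 N/m.
c_c = 2√(k_eq·m) = 2√(10780 × 20.1) = 2 × 465.4 = 930.8 N·s/m.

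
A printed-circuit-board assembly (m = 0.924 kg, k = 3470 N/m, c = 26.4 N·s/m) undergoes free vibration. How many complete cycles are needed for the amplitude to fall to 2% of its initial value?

ζ = c/(2√(km)) = 26.4/(2√(3470 × 0.924)) = 26.4/113.2 = 0.2331.
Logarithmic decrement δ = 2πζ/√(1 − ζ²) = 2π × 0.2331/√(1 − 0.0543) = 1.506.
x_n/x₀ = e^(−nδ) ≤ 0.02; take ln: n ≥ ln(1/0.02)/δ = 3.912/1.506 = 2.597.
So 3 complete cycles are required.

3 cycles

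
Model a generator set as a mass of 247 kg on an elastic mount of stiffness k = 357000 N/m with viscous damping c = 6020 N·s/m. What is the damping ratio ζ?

ω_n = √(k/m) = √(357000/247) = 38.02 rad/s.
Critical damping c_c = 2√(k·m) = 2√(357000 × 247) = 18780 N·s/m, so ζ = c/c_c = 6020/18780 = 0.3205.

0.321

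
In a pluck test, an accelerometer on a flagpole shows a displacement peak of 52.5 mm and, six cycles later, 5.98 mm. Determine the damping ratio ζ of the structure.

0.0575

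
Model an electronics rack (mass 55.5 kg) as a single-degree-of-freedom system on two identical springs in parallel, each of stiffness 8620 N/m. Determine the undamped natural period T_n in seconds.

0.356 s

Parallel springs add: k_eq = 2 × 8620 = 17240 N/m.
ω_n = √(k_eq/m) = √(17240/55.5) = √310.6 = 17.62 rad/s.
T_n = 2π/ω_n = 6.283/17.62 = 0.3565 s.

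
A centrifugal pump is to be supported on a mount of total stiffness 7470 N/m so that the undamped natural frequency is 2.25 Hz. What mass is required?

37.4 kg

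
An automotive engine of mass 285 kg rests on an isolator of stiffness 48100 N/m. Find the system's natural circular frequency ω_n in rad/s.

ω_n = √(k/m) = √(48100/285) = √168.8 = 12.99 rad/s.

13.0 rad/s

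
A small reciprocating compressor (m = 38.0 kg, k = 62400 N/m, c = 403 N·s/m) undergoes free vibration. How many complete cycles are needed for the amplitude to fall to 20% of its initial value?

2 cycles

ζ = c/(2√(km)) = 403/(2√(62400 × 38.0)) = 403/3080 = 0.1309.
Logarithmic decrement δ = 2πζ/√(1 − ζ²) = 2π × 0.1309/√(1 − 0.0171) = 0.8293.
x_n/x₀ = e^(−nδ) ≤ 0.2; take ln: n ≥ ln(1/0.2)/δ = 1.609/0.8293 = 1.941.
So 2 complete cycles are required.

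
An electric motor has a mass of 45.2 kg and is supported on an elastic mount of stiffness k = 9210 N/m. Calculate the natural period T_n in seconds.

0.440 s

ω_n = √(k/m) = √(9210/45.2) = √203.8 = 14.27 rad/s.
T_n = 2π/ω_n = 6.283/14.27 = 0.4402 s.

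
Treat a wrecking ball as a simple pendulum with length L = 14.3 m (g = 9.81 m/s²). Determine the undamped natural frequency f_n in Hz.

For a simple pendulum ω_n = √(g/L) = √(9.81/14.3) = √0.6860 = 0.8283 rad/s.
f_n = ω_n/(2π) = 0.8283/6.283 = 0.1318 Hz.

0.132 Hz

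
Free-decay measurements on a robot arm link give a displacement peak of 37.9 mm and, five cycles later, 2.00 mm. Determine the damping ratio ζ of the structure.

0.0932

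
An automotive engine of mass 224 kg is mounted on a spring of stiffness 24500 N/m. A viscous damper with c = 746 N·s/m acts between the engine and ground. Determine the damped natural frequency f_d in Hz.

1.64 Hz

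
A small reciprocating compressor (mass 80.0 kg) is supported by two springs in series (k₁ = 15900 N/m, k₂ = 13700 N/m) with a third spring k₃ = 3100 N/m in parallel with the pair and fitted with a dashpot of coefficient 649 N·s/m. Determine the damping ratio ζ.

Series pair: k_s = k₁k₂/(k₁+k₂) = (15900)(13700)/(15900 + 13700) = 7359 N/m. In parallel with k₃: k_eq = 7359 + 3100 = 10460 N/m.
ω_n = √(k_eq/m) = √(10460/80.0) = 11.43 rad/s.
Critical damping c_c = 2√(k_eq·m) = 2√(10460 × 80.0) = 1829 N·s/m, so ζ = c/c_c = 649/1829 = 0.3547.

0.355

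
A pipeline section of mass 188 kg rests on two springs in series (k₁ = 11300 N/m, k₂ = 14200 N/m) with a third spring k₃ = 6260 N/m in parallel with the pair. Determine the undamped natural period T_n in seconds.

0.769 s

Series pair: k_s = k₁k₂/(k₁+k₂) = (11300)(14200)/(11300 + 14200) = 6293 N/m. In parallel with k₃: k_eq = 6293 + 6260 = 12550 N/m.
ω_n = √(k_eq/m) = √(12550/188) = √66.77 = 8.171 rad/s.
T_n = 2π/ω_n = 6.283/8.171 = 0.7689 s.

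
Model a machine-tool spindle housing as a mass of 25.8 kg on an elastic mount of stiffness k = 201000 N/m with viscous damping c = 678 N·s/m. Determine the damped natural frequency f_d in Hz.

ω_n = √(k/m) = √(201000/25.8) = 88.26 rad/s.
Critical damping c_c = 2√(k·m) = 2√(201000 × 25.8) = 4554 N·s/m, so ζ = c/c_c = 678/4554 = 0.1489.
ω_d = ω_n√(1 − ζ²) = 88.26 × √(1 − 0.0222) = 87.28 rad/s.
f_d = ω_d/(2π) = 13.89 Hz.

13.9 Hz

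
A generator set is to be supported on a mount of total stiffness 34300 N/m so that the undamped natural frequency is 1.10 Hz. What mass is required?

ω_n = 2πf_n = 2π × 1.10 = 6.912 rad/s.
m = k/ω_n² = 34300/6.912² = 34300/47.77 = 718.0 kg.

718 kg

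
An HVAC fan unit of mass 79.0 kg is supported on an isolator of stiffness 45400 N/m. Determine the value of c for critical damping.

c_c = 2√(k·m) = 2√(45400 × 79.0) = 2 × 1894 = 3788 N·s/m.

3790 N·s/m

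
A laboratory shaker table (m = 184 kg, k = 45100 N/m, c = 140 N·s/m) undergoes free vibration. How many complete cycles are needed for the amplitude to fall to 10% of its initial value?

ζ = c/(2√(km)) = 140/(2√(45100 × 184)) = 140/5761 = 0.02430.
Logarithmic decrement δ = 2πζ/√(1 − ζ²) = 2π × 0.02430/√(1 − 0.000590) = 0.1527.
x_n/x₀ = e^(−nδ) ≤ 0.1; take ln: n ≥ ln(1/0.1)/δ = 2.303/0.1527 = 15.08.
So 16 complete cycles are required.

16 cycles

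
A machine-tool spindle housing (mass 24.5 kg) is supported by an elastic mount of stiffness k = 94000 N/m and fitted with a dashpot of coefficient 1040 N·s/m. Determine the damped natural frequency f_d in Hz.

ω_n = √(k/m) = √(94000/24.5) = 61.94 rad/s.
Critical damping c_c = 2√(k·m) = 2√(94000 × 24.5) = 3035 N·s/m, so ζ = c/c_c = 1040/3035 = 0.3427.
ω_d = ω_n√(1 − ζ²) = 61.94 × √(1 − 0.117) = 58.19 rad/s.
f_d = ω_d/(2π) = 9.261 Hz.

9.26 Hz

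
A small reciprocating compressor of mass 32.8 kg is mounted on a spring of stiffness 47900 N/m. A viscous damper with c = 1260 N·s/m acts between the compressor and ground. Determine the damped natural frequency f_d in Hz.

ω_n = √(k/m) = √(47900/32.8) = 38.21 rad/s.
Critical damping c_c = 2√(k·m) = 2√(47900 × 32.8) = 2507 N·s/m, so ζ = c/c_c = 1260/2507 = 0.5026.
ω_d = ω_n√(1 − ζ²) = 38.21 × √(1 − 0.253) = 33.04 rad/s.
f_d = ω_d/(2π) = 5.258 Hz.

5.26 Hz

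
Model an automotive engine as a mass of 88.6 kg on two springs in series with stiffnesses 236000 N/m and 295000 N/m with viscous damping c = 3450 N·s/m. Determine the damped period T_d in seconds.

0.189 s

Series springs: 1/k_eq = 1/236000 + 1/295000 = 7.627×10^-6, so k_eq = 131100 N/m.
ω_n = √(k_eq/m) = √(131100/88.6) = 38.47 rad/s.
Critical damping c_c = 2√(k_eq·m) = 2√(131100 × 88.6) = 6817 N·s/m, so ζ = c/c_c = 3450/6817 = 0.5061.
ω_d = ω_n√(1 − ζ²) = 38.47 × √(1 − 0.256) = 33.18 rad/s.
T_d = 2π/ω_d = 0.1894 s.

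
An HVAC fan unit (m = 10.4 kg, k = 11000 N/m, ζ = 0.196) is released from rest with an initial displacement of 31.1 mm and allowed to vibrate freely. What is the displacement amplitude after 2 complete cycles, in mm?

Logarithmic decrement δ = 2πζ/√(1 − ζ²) = 2π × 0.1960/√(1 − 0.0384) = 1.256.
After n cycles, x_n/x₀ = e^(−nδ), so x_2 = 31.1 × e^(−2 × 1.256) = 31.1 × 0.08113 = 2.523 mm.

2.52 mm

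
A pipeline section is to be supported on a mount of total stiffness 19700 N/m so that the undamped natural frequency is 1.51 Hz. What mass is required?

ω_n = 2πf_n = 2π × 1.51 = 9.488 rad/s.
m = k/ω_n² = 19700/9.488² = 19700/90.01 = 218.9 kg.

219 kg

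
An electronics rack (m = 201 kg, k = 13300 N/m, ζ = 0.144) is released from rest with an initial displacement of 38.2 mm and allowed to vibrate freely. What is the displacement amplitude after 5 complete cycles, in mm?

0.395 mm

Logarithmic decrement δ = 2πζ/√(1 − ζ²) = 2π × 0.1440/√(1 − 0.0207) = 0.9143.
After n cycles, x_n/x₀ = e^(−nδ), so x_5 = 38.2 × e^(−5 × 0.9143) = 38.2 × 0.01034 = 0.3951 mm.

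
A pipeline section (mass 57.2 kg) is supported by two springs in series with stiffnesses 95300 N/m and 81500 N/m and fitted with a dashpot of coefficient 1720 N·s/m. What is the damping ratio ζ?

0.543

Series springs: 1/k_eq = 1/95300 + 1/81500 = 2.276×10^-5, so k_eq = 43930 N/m.
ω_n = √(k_eq/m) = √(43930/57.2) = 27.71 rad/s.
Critical damping c_c = 2√(k_eq·m) = 2√(43930 × 57.2) = 3170 N·s/m, so ζ = c/c_c = 1720/3170 = 0.5425.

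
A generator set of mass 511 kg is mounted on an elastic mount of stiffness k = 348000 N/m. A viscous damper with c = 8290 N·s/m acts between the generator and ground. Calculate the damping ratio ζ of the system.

0.311

ω_n = √(k/m) = √(348000/511) = 26.10 rad/s.
Critical damping c_c = 2√(k·m) = 2√(348000 × 511) = 26670 N·s/m, so ζ = c/c_c = 8290/26670 = 0.3108.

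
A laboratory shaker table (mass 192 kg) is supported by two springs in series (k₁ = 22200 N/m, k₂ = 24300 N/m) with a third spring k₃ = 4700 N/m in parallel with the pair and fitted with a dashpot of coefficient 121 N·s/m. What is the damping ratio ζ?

0.0342

Series pair: k_s = k₁k₂/(k₁+k₂) = (22200)(24300)/(22200 + 24300) = 11600 N/m. In parallel with k₃: k_eq = 11600 + 4700 = 16300 N/m.
ω_n = √(k_eq/m) = √(16300/192) = 9.214 rad/s.
Critical damping c_c = 2√(k_eq·m) = 2√(16300 × 192) = 3538 N·s/m, so ζ = c/c_c = 121/3538 = 0.03420.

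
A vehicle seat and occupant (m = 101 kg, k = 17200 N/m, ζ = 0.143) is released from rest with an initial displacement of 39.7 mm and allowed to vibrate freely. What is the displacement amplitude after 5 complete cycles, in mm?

Logarithmic decrement δ = 2πζ/√(1 − ζ²) = 2π × 0.1430/√(1 − 0.0204) = 0.9078.
After n cycles, x_n/x₀ = e^(−nδ), so x_5 = 39.7 × e^(−5 × 0.9078) = 39.7 × 0.01068 = 0.4241 mm.

0.424 mm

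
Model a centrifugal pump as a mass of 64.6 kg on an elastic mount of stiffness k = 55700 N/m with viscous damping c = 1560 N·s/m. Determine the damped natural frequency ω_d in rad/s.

ω_n = √(k/m) = √(55700/64.6) = 29.36 rad/s.
Critical damping c_c = 2√(k·m) = 2√(55700 × 64.6) = 3794 N·s/m, so ζ = c/c_c = 1560/3794 = 0.4112.
ω_d = ω_n√(1 − ζ²) = 29.36 × √(1 − 0.169) = 26.77 rad/s.

26.8 rad/s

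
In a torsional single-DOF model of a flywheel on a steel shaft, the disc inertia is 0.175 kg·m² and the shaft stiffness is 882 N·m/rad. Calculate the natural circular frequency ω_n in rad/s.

71.0 rad/s

ω_n = √(k_t/J) = √(882/0.175) = √5040 = 70.99 rad/s.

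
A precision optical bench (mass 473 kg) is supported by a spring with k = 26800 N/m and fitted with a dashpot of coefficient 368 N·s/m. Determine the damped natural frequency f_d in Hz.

1.20 Hz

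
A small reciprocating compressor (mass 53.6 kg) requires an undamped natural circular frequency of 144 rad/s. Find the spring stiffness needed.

1110000 N/m

k = m·ω_n² = 53.6 × 144.0² = 53.6 × 20740 = 1111000 N/m.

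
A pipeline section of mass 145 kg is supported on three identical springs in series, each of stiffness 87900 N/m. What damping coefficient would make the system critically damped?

4120 N·s/m

Series springs: 1/k_eq = 3/87900, so k_eq = 87900/3 = 29300 N/m.
c_c = 2√(k_eq·m) = 2√(29300 × 145) = 2 × 2061 = 4122 N·s/m.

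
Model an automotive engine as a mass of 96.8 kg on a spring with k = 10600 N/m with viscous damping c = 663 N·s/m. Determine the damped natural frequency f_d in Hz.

1.57 Hz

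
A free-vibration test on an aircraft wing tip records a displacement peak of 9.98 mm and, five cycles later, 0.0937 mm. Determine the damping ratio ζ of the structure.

Logarithmic decrement δ = (1/n)·ln(x₀/x_n) = (1/5)·ln(9.98/0.0937) = (1/5)·ln(106.5) = 0.9336.
ζ = δ/√(4π² + δ²) = 0.9336/√(39.48 + 0.872) = 0.9336/6.352 = 0.1470.

0.147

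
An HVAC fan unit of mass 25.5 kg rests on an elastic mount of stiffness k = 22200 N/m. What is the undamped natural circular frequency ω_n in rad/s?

29.5 rad/s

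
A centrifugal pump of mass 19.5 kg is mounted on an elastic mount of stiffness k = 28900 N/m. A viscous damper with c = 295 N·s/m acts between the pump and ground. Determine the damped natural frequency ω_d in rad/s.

37.7 rad/s

ω_n = √(k/m) = √(28900/19.5) = 38.50 rad/s.
Critical damping c_c = 2√(k·m) = 2√(28900 × 19.5) = 1501 N·s/m, so ζ = c/c_c = 295/1501 = 0.1965.
ω_d = ω_n√(1 − ζ²) = 38.50 × √(1 − 0.0386) = 37.75 rad/s.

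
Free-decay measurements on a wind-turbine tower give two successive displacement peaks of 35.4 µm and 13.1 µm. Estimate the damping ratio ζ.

Logarithmic decrement δ = (1/n)·ln(x₀/x_n) = (1/1)·ln(35.4/13.1) = (1/1)·ln(2.702) = 0.9941.
ζ = δ/√(4π² + δ²) = 0.9941/√(39.48 + 0.988) = 0.9941/6.361 = 0.1563.

0.156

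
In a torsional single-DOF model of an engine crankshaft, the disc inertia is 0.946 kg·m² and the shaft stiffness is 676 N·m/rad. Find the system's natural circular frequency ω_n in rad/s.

ω_n = √(k_t/J) = √(676/0.946) = √714.6 = 26.73 rad/s.

26.7 rad/s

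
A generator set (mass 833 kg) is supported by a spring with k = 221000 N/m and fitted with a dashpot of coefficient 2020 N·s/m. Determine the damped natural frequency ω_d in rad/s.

ω_n = √(k/m) = √(221000/833) = 16.29 rad/s.
Critical damping c_c = 2√(k·m) = 2√(221000 × 833) = 27140 N·s/m, so ζ = c/c_c = 2020/27140 = 0.07444.
ω_d = ω_n√(1 − ζ²) = 16.29 × √(1 − 0.00554) = 16.24 rad/s.

16.2 rad/s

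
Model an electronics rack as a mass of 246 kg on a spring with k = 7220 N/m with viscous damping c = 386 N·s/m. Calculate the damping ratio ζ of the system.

0.145

ω_n = √(k/m) = √(7220/246) = 5.418 rad/s.
Critical damping c_c = 2√(k·m) = 2√(7220 × 246) = 2665 N·s/m, so ζ = c/c_c = 386/2665 = 0.1448.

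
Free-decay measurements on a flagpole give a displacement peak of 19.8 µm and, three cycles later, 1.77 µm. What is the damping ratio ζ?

0.127

Logarithmic decrement δ = (1/n)·ln(x₀/x_n) = (1/3)·ln(19.8/1.77) = (1/3)·ln(11.19) = 0.8049.
ζ = δ/√(4π² + δ²) = 0.8049/√(39.48 + 0.648) = 0.8049/6.335 = 0.1271.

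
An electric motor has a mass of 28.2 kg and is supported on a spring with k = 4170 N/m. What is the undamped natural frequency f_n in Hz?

ω_n = √(k/m) = √(4170/28.2) = √147.9 = 12.16 rad/s.
f_n = ω_n/(2π) = 12.16/6.283 = 1.935 Hz.

1.94 Hz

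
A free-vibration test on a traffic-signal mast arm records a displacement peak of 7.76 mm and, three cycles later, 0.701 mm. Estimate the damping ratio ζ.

0.127

Logarithmic decrement δ = (1/n)·ln(x₀/x_n) = (1/3)·ln(7.76/0.701) = (1/3)·ln(11.07) = 0.8014.
ζ = δ/√(4π² + δ²) = 0.8014/√(39.48 + 0.642) = 0.8014/6.334 = 0.1265.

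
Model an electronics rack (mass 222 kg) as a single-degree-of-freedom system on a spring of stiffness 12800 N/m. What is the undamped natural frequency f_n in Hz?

ω_n = √(k/m) = √(12800/222) = √57.66 = 7.593 rad/s.
f_n = ω_n/(2π) = 7.593/6.283 = 1.209 Hz.

1.21 Hz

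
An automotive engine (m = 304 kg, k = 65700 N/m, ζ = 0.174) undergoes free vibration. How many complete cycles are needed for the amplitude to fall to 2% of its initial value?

4 cycles

Logarithmic decrement δ = 2πζ/√(1 − ζ²) = 2π × 0.1740/√(1 − 0.0303) = 1.110.
x_n/x₀ = e^(−nδ) ≤ 0.02; take ln: n ≥ ln(1/0.02)/δ = 3.912/1.110 = 3.524.
So 4 complete cycles are required.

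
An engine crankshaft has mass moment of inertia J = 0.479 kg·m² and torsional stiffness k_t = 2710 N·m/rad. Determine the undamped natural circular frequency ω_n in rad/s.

ω_n = √(k_t/J) = √(2710/0.479) = √5658 = 75.22 rad/s.

75.2 rad/s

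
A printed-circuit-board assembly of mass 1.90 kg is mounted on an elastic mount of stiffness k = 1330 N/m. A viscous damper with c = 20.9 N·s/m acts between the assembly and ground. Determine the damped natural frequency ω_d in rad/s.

25.9 rad/s

ω_n = √(k/m) = √(1330/1.90) = 26.46 rad/s.
Critical damping c_c = 2√(k·m) = 2√(1330 × 1.90) = 100.5 N·s/m, so ζ = c/c_c = 20.9/100.5 = 0.2079.
ω_d = ω_n√(1 − ζ²) = 26.46 × √(1 − 0.0432) = 25.88 rad/s.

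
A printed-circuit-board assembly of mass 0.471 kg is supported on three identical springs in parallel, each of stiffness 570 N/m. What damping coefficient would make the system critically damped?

56.8 N·s/m

Parallel springs add: k_eq = 3 × 570 = 1710 N/m.
c_c = 2√(k_eq·m) = 2√(1710 × 0.471) = 2 × 28.38 = 56.76 N·s/m.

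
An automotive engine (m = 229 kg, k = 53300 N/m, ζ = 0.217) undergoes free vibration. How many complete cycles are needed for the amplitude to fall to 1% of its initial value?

Logarithmic decrement δ = 2πζ/√(1 − ζ²) = 2π × 0.2170/√(1 − 0.0471) = 1.397.
x_n/x₀ = e^(−nδ) ≤ 0.01; take ln: n ≥ ln(1/0.01)/δ = 4.605/1.397 = 3.297.
So 4 complete cycles are required.

4 cycles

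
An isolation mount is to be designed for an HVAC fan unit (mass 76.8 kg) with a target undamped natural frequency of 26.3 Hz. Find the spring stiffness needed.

2100000 N/m

ω_n = 2πf_n = 2π × 26.3 = 165.2 rad/s.
k = m·ω_n² = 76.8 × 165.2² = 76.8 × 27310 = 2097000 N/m.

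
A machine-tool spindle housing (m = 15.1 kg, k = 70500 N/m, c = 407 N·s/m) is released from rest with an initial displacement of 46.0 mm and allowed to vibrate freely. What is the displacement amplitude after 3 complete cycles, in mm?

ζ = c/(2√(km)) = 407/(2√(70500 × 15.1)) = 407/2064 = 0.1972.
Logarithmic decrement δ = 2πζ/√(1 − ζ²) = 2π × 0.1972/√(1 − 0.0389) = 1.264.
After n cycles, x_n/x₀ = e^(−nδ), so x_3 = 46.0 × e^(−3 × 1.264) = 46.0 × 0.02254 = 1.037 mm.

1.04 mm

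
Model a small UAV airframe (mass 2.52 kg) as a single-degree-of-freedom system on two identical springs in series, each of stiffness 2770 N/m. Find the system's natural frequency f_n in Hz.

Series springs: 1/k_eq = 2/2770, so k_eq = 2770/2 = 1385 N/m.
ω_n = √(k_eq/m) = √(1385/2.52) = √549.6 = 23.44 rad/s.
f_n = ω_n/(2π) = 23.44/6.283 = 3.731 Hz.

3.73 Hz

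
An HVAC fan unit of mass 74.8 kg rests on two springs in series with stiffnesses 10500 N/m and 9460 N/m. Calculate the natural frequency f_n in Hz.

1.30 Hz

Series springs: 1/k_eq = 1/10500 + 1/9460 = 0.0002009, so k_eq = 4976 N/m.
ω_n = √(k_eq/m) = √(4976/74.8) = √66.53 = 8.157 rad/s.
f_n = ω_n/(2π) = 8.157/6.283 = 1.298 Hz.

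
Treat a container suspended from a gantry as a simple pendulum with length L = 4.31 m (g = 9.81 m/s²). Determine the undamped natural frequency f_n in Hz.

0.240 Hz

For a simple pendulum ω_n = √(g/L) = √(9.81/4.31) = √2.276 = 1.509 rad/s.
f_n = ω_n/(2π) = 1.509/6.283 = 0.2401 Hz.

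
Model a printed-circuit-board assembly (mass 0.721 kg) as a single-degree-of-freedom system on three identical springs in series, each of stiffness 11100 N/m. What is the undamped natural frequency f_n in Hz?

Series springs: 1/k_eq = 3/11100, so k_eq = 11100/3 = 3700 N/m.
ω_n = √(k_eq/m) = √(3700/0.721) = √5132 = 71.64 rad/s.
f_n = ω_n/(2π) = 71.64/6.283 = 11.40 Hz.

11.4 Hz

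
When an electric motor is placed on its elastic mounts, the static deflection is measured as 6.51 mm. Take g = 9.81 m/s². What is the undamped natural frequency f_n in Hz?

6.18 Hz

ω_n = √(g/δ_st) = √(9.81/0.00651) = √1507 = 38.82 rad/s.
f_n = ω_n/(2π) = 38.82/6.283 = 6.178 Hz.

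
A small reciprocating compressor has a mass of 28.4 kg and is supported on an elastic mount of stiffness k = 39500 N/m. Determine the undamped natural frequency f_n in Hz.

5.94 Hz

ω_n = √(k/m) = √(39500/28.4) = √1391 = 37.29 rad/s.
f_n = ω_n/(2π) = 37.29/6.283 = 5.936 Hz.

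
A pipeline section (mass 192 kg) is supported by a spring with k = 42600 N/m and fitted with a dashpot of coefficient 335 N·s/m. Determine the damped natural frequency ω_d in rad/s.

ω_n = √(k/m) = √(42600/192) = 14.90 rad/s.
Critical damping c_c = 2√(k·m) = 2√(42600 × 192) = 5720 N·s/m, so ζ = c/c_c = 335/5720 = 0.05857.
ω_d = ω_n√(1 − ζ²) = 14.90 × √(1 − 0.00343) = 14.87 rad/s.

14.9 rad/s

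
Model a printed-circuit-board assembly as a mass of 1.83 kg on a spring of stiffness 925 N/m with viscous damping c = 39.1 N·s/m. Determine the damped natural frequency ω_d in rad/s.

19.8 rad/s

ω_n = √(k/m) = √(925.0/1.83) = 22.48 rad/s.
Critical damping c_c = 2√(k·m) = 2√(925.0 × 1.83) = 82.29 N·s/m, so ζ = c/c_c = 39.1/82.29 = 0.4752.
ω_d = ω_n√(1 − ζ²) = 22.48 × √(1 − 0.226) = 19.78 rad/s.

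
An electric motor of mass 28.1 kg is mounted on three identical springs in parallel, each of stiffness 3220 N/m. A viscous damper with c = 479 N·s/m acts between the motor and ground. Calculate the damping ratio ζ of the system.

Parallel springs add: k_eq = 3 × 3220 = 9660 N/m.
ω_n = √(k_eq/m) = √(9660/28.1) = 18.54 rad/s.
Critical damping c_c = 2√(k_eq·m) = 2√(9660 × 28.1) = 1042 N·s/m, so ζ = c/c_c = 479/1042 = 0.4597.

0.460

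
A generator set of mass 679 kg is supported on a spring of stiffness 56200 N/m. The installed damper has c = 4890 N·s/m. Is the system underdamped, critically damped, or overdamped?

underdamped

c_c = 2√(k·m) = 12350 N·s/m; ζ = c/c_c = 4890/12350 = 0.396.
Since ζ < 1 the system is underdamped.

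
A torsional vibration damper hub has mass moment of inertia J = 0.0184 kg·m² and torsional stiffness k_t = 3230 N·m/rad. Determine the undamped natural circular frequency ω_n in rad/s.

ω_n = √(k_t/J) = √(3230/0.0184) = √175500 = 419.0 rad/s.

419 rad/s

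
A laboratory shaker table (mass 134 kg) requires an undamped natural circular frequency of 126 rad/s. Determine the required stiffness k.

k = m·ω_n² = 134 × 126.0² = 134 × 15880 = 2127000 N/m.

2130000 N/m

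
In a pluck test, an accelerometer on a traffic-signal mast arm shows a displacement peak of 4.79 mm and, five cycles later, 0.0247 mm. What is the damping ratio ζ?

0.165

Logarithmic decrement δ = (1/n)·ln(x₀/x_n) = (1/5)·ln(4.79/0.0247) = (1/5)·ln(193.9) = 1.053.
ζ = δ/√(4π² + δ²) = 1.053/√(39.48 + 1.11) = 1.053/6.371 = 0.1654.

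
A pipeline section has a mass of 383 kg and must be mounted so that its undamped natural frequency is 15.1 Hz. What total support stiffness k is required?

ω_n = 2πf_n = 2π × 15.1 = 94.88 rad/s.
k = m·ω_n² = 383 × 94.88² = 383 × 9001 = 3448000 N/m.

3450000 N/m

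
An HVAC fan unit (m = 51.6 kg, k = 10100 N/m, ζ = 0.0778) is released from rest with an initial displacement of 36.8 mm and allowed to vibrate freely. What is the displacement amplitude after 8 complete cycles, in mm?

0.728 mm

Logarithmic decrement δ = 2πζ/√(1 − ζ²) = 2π × 0.07780/√(1 − 0.00605) = 0.4903.
After n cycles, x_n/x₀ = e^(−nδ), so x_8 = 36.8 × e^(−8 × 0.4903) = 36.8 × 0.01979 = 0.7283 mm.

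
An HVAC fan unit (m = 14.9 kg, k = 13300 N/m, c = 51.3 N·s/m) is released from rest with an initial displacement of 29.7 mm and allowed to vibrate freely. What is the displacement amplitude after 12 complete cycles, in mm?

ζ = c/(2√(km)) = 51.3/(2√(13300 × 14.9)) = 51.3/890.3 = 0.05762.
Logarithmic decrement δ = 2πζ/√(1 − ζ²) = 2π × 0.05762/√(1 − 0.00332) = 0.3626.
After n cycles, x_n/x₀ = e^(−nδ), so x_12 = 29.7 × e^(−12 × 0.3626) = 29.7 × 0.01289 = 0.3827 mm.

0.383 mm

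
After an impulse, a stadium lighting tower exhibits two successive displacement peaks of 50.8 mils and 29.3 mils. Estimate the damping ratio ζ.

0.0873

Logarithmic decrement δ = (1/n)·ln(x₀/x_n) = (1/1)·ln(50.8/29.3) = (1/1)·ln(1.734) = 0.5503.
ζ = δ/√(4π² + δ²) = 0.5503/√(39.48 + 0.303) = 0.5503/6.307 = 0.08725.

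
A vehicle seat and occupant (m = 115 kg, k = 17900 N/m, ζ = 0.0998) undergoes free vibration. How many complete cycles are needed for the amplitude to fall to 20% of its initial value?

3 cycles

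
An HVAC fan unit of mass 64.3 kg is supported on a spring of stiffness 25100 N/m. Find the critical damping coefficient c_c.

c_c = 2√(k·m) = 2√(25100 × 64.3) = 2 × 1270 = 2541 N·s/m.

2540 N·s/m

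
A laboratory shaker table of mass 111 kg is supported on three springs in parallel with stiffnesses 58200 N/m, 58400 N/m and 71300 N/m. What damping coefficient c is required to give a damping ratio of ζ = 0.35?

3200 N·s/m

Parallel springs add: k_eq = 58200 + 58400 + 71300 = 187900 N/m.
c_c = 2√(k_eq·m) = 2√(187900 × 111) = 9134 N·s/m.
c = ζ·c_c = 0.35 × 9134 = 3197 N·s/m.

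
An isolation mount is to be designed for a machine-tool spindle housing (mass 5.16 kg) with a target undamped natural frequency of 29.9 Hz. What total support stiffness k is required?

ω_n = 2πf_n = 2π × 29.9 = 187.9 rad/s.
k = m·ω_n² = 5.16 × 187.9² = 5.16 × 35290 = 182100 N/m.

182000 N/m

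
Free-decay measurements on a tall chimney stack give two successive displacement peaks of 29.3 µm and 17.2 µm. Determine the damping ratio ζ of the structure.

Logarithmic decrement δ = (1/n)·ln(x₀/x_n) = (1/1)·ln(29.3/17.2) = (1/1)·ln(1.703) = 0.5327.
ζ = δ/√(4π² + δ²) = 0.5327/√(39.48 + 0.284) = 0.5327/6.306 = 0.08448.

0.0845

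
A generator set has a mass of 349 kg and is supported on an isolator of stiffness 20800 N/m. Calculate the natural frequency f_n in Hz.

1.23 Hz

ω_n = √(k/m) = √(20800/349) = √59.60 = 7.720 rad/s.
f_n = ω_n/(2π) = 7.720/6.283 = 1.229 Hz.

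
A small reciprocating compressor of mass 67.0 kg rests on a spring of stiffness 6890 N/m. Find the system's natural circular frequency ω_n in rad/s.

ω_n = √(k/m) = √(6890/67.0) = √102.8 = 10.14 rad/s.

10.1 rad/s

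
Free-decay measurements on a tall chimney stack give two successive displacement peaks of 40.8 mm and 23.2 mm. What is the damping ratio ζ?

Logarithmic decrement δ = (1/n)·ln(x₀/x_n) = (1/1)·ln(40.8/23.2) = (1/1)·ln(1.759) = 0.5645.
ζ = δ/√(4π² + δ²) = 0.5645/√(39.48 + 0.319) = 0.5645/6.308 = 0.08949.

0.0895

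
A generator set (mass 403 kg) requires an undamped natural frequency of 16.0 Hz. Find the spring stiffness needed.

ω_n = 2πf_n = 2π × 16.0 = 100.5 rad/s.
k = m·ω_n² = 403 × 100.5² = 403 × 10110 = 4073000 N/m.

4070000 N/m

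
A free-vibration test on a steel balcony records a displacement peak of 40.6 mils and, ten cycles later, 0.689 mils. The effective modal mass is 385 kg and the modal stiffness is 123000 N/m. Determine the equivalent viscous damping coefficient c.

Logarithmic decrement δ = (1/n)·ln(x₀/x_n) = (1/10)·ln(40.6/0.689) = (1/10)·ln(58.93) = 0.4076.
ζ = δ/√(4π² + δ²) = 0.4076/√(39.48 + 0.166) = 0.4076/6.296 = 0.06474.
c = ζ · 2√(km) = 0.06474 × 2√(123000 × 385) = 0.06474 × 13760 = 891.0 N·s/m.

891 N·s/m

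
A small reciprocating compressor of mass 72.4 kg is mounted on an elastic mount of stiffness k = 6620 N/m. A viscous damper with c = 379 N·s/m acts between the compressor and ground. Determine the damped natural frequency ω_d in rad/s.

9.20 rad/s

ω_n = √(k/m) = √(6620/72.4) = 9.562 rad/s.
Critical damping c_c = 2√(k·m) = 2√(6620 × 72.4) = 1385 N·s/m, so ζ = c/c_c = 379/1385 = 0.2737.
ω_d = ω_n√(1 − ζ²) = 9.562 × √(1 − 0.0749) = 9.197 rad/s.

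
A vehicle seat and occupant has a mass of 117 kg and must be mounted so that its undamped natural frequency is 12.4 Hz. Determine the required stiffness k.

710000 N/m

ω_n = 2πf_n = 2π × 12.4 = 77.91 rad/s.
k = m·ω_n² = 117 × 77.91² = 117 × 6070 = 710200 N/m.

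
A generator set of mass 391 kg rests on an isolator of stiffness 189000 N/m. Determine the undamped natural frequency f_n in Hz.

ω_n = √(k/m) = √(189000/391) = √483.4 = 21.99 rad/s.
f_n = ω_n/(2π) = 21.99/6.283 = 3.499 Hz.

3.50 Hz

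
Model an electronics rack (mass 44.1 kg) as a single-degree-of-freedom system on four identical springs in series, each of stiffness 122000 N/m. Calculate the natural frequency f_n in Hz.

Series springs: 1/k_eq = 4/122000, so k_eq = 122000/4 = 30500 N/m.
ω_n = √(k_eq/m) = √(30500/44.1) = √691.6 = 26.30 rad/s.
f_n = ω_n/(2π) = 26.30/6.283 = 4.186 Hz.

4.19 Hz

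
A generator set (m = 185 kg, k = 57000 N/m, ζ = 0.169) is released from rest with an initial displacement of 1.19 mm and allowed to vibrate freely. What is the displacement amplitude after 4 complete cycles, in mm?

0.0160 mm

Logarithmic decrement δ = 2πζ/√(1 − ζ²) = 2π × 0.1690/√(1 − 0.0286) = 1.077.
After n cycles, x_n/x₀ = e^(−nδ), so x_4 = 1.19 × e^(−4 × 1.077) = 1.19 × 0.01344 = 0.01600 mm.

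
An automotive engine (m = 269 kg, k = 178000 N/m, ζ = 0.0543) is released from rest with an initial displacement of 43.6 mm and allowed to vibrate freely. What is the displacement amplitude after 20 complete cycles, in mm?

Logarithmic decrement δ = 2πζ/√(1 − ζ²) = 2π × 0.05430/√(1 − 0.00295) = 0.3417.
After n cycles, x_n/x₀ = e^(−nδ), so x_20 = 43.6 × e^(−20 × 0.3417) = 43.6 × 0.001077 = 0.04696 mm.

0.0470 mm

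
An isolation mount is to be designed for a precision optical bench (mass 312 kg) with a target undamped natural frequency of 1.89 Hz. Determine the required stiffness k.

44000 N/m

ω_n = 2πf_n = 2π × 1.89 = 11.88 rad/s.
k = m·ω_n² = 312 × 11.88² = 312 × 141.0 = 44000 N/m.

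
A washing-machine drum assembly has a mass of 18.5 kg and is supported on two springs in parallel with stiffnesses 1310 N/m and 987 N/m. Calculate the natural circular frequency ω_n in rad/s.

Parallel springs add: k_eq = 1310 + 987 = 2297 N/m.
ω_n = √(k_eq/m) = √(2297/18.5) = √124.2 = 11.14 rad/s.

11.1 rad/s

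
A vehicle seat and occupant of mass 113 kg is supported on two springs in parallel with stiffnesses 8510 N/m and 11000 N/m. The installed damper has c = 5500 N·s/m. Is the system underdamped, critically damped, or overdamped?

Parallel springs add: k_eq = 8510 + 11000 = 19510 N/m.
c_c = 2√(k_eq·m) = 2970 N·s/m; ζ = c/c_c = 5500/2970 = 1.85.
Since ζ > 1 the system is overdamped.

overdamped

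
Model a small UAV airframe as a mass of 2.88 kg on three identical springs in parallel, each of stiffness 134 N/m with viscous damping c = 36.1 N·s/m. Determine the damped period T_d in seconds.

0.627 s

Parallel springs add: k_eq = 3 × 134 = 402.0 N/m.
ω_n = √(k_eq/m) = √(402.0/2.88) = 11.81 rad/s.
Critical damping c_c = 2√(k_eq·m) = 2√(402.0 × 2.88) = 68.05 N·s/m, so ζ = c/c_c = 36.1/68.05 = 0.5305.
ω_d = ω_n√(1 − ζ²) = 11.81 × √(1 − 0.281) = 10.02 rad/s.
T_d = 2π/ω_d = 0.6274 s.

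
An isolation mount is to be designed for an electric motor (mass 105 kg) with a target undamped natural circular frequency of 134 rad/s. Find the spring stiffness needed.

1890000 N/m

k = m·ω_n² = 105 × 134.0² = 105 × 17960 = 1885000 N/m.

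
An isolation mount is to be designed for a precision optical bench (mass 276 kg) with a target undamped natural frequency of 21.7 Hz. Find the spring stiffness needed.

ω_n = 2πf_n = 2π × 21.7 = 136.3 rad/s.
k = m·ω_n² = 276 × 136.3² = 276 × 18590 = 5131000 N/m.

5130000 N/m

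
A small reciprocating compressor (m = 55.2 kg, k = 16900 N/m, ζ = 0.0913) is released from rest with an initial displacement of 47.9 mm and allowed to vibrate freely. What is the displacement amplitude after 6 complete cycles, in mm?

1.51 mm

Logarithmic decrement δ = 2πζ/√(1 − ζ²) = 2π × 0.09130/√(1 − 0.00834) = 0.5761.
After n cycles, x_n/x₀ = e^(−nδ), so x_6 = 47.9 × e^(−6 × 0.5761) = 47.9 × 0.03154 = 1.511 mm.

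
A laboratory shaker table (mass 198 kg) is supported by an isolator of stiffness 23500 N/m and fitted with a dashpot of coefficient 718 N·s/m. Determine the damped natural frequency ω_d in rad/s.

10.7 rad/s

ω_n = √(k/m) = √(23500/198) = 10.89 rad/s.
Critical damping c_c = 2√(k·m) = 2√(23500 × 198) = 4314 N·s/m, so ζ = c/c_c = 718/4314 = 0.1664.
ω_d = ω_n√(1 − ζ²) = 10.89 × √(1 − 0.0277) = 10.74 rad/s.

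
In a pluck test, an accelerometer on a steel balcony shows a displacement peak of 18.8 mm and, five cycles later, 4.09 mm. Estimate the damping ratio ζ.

Logarithmic decrement δ = (1/n)·ln(x₀/x_n) = (1/5)·ln(18.8/4.09) = (1/5)·ln(4.597) = 0.3051.
ζ = δ/√(4π² + δ²) = 0.3051/√(39.48 + 0.0931) = 0.3051/6.291 = 0.04850.

0.0485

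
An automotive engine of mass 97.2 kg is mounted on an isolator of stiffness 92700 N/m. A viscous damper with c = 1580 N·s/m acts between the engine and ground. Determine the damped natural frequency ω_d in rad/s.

29.8 rad/s

ω_n = √(k/m) = √(92700/97.2) = 30.88 rad/s.
Critical damping c_c = 2√(k·m) = 2√(92700 × 97.2) = 6003 N·s/m, so ζ = c/c_c = 1580/6003 = 0.2632.
ω_d = ω_n√(1 − ζ²) = 30.88 × √(1 − 0.0693) = 29.79 rad/s.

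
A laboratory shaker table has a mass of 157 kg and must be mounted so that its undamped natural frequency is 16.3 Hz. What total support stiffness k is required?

1650000 N/m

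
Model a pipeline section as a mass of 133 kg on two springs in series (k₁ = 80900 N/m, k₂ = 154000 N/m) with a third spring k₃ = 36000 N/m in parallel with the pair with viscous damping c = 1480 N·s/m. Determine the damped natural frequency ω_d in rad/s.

Series pair: k_s = k₁k₂/(k₁+k₂) = (80900)(154000)/(80900 + 154000) = 53040 N/m. In parallel with k₃: k_eq = 53040 + 36000 = 89040 N/m.
ω_n = √(k_eq/m) = √(89040/133) = 25.87 rad/s.
Critical damping c_c = 2√(k_eq·m) = 2√(89040 × 133) = 6882 N·s/m, so ζ = c/c_c = 1480/6882 = 0.2150.
ω_d = ω_n√(1 − ζ²) = 25.87 × √(1 − 0.0462) = 25.27 rad/s.

25.3 rad/s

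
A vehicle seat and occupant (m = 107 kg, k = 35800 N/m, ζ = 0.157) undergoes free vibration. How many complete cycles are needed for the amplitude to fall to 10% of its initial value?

3 cycles

Logarithmic decrement δ = 2πζ/√(1 − ζ²) = 2π × 0.1570/√(1 − 0.0246) = 0.9988.
x_n/x₀ = e^(−nδ) ≤ 0.1; take ln: n ≥ ln(1/0.1)/δ = 2.303/0.9988 = 2.305.
So 3 complete cycles are required.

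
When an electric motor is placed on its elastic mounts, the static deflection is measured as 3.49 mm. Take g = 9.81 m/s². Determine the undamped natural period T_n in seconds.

0.119 s

ω_n = √(g/δ_st) = √(9.81/0.00349) = √2811 = 53.02 rad/s.
T_n = 2π/ω_n = 6.283/53.02 = 0.1185 s.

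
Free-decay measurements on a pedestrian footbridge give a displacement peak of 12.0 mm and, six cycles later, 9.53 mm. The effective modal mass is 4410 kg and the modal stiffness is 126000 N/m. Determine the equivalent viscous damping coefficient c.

Logarithmic decrement δ = (1/n)·ln(x₀/x_n) = (1/6)·ln(12.0/9.53) = (1/6)·ln(1.259) = 0.03841.
ζ = δ/√(4π² + δ²) = 0.03841/√(39.48 + 0.00148) = 0.03841/6.283 = 0.006113.
c = ζ · 2√(km) = 0.006113 × 2√(126000 × 4410) = 0.006113 × 47140 = 288.2 N·s/m.

288 N·s/m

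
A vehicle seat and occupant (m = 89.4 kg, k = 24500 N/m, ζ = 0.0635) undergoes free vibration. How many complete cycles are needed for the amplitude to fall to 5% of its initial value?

8 cycles

Logarithmic decrement δ = 2πζ/√(1 − ζ²) = 2π × 0.06350/√(1 − 0.00403) = 0.3998.
x_n/x₀ = e^(−nδ) ≤ 0.05; take ln: n ≥ ln(1/0.05)/δ = 2.996/0.3998 = 7.493.
So 8 complete cycles are required.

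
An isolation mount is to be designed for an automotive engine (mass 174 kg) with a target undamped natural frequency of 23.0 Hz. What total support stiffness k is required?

3630000 N/m

ω_n = 2πf_n = 2π × 23.0 = 144.5 rad/s.
k = m·ω_n² = 174 × 144.5² = 174 × 20880 = 3634000 N/m.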